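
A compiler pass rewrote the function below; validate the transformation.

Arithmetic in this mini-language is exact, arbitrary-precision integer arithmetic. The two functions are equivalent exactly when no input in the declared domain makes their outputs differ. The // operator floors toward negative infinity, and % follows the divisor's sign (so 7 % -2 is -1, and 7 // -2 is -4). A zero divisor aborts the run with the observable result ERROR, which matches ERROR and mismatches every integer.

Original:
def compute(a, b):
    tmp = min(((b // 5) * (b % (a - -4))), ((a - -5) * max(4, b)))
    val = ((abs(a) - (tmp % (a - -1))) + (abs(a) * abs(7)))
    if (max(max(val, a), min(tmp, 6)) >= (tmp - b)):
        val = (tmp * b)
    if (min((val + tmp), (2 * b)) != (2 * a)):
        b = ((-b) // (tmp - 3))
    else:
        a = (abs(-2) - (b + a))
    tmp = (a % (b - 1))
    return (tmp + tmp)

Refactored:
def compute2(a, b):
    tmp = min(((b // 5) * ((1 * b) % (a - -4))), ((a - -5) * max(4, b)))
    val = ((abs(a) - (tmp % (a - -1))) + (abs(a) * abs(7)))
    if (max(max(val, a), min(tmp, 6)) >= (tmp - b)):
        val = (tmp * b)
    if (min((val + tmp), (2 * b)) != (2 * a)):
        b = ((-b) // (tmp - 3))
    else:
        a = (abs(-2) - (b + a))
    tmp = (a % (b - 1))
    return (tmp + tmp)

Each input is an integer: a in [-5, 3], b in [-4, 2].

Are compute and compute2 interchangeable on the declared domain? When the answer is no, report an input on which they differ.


Reading the diff, among the changes: constant usage differs; also arithmetic usage differs.
One worked example (a=-2, b=-1) — compute: tmp=-1, then val=16, then (max(max(val, a), min(tmp, 6)) >= (tmp - b)) is true, then val=1, then (min((val + tmp), (2 * b)) != (2 * a)) is true, then b=-1, then tmp=0, then returns 0; compute2: tmp=-1, then val=16, then (max(max(val, a), min(tmp, 6)) >= (tmp - b)) is true, then val=1, then (min((val + tmp), (2 * b)) != (2 * a)) is true, then b=-1, then tmp=0, then returns 0; agreement on 0.
Every one of the 63 inputs gives matching results.
verdict: equivalent


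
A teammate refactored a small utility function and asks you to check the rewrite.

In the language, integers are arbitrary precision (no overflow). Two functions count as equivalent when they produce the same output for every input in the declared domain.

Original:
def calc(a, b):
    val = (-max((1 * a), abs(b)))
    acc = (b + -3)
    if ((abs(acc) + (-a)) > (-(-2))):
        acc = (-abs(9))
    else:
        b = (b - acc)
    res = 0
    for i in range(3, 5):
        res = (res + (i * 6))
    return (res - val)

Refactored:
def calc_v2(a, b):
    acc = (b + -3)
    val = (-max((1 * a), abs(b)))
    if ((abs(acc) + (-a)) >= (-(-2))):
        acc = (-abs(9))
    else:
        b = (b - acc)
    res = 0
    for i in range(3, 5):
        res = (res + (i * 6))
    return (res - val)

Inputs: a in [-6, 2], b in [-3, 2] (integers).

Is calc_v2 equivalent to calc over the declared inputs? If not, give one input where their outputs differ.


Equivalent. Whatever the rewrite altered, no input in the stated domain can expose a difference.
Every one of the 54 inputs gives matching results.
As a probe, take a=0, b=-1: calc runs val becomes -1; next acc becomes -4; next ((abs(acc) + (-a)) > (-(-2))) evaluates to true; next acc becomes -9; next res becomes 0; next at i=3:; next res becomes 18; next at i=4:; next res becomes 42; next final value 43; calc_v2 runs acc becomes -4; next val becomes -1; next ((abs(acc) + (-a)) >= (-(-2))) evaluates to true; next acc becomes -9; next res becomes 0; next at i=3:; next res becomes 18; next at i=4:; next res becomes 42; next final value 43; both end at 43.
verdict: equivalent


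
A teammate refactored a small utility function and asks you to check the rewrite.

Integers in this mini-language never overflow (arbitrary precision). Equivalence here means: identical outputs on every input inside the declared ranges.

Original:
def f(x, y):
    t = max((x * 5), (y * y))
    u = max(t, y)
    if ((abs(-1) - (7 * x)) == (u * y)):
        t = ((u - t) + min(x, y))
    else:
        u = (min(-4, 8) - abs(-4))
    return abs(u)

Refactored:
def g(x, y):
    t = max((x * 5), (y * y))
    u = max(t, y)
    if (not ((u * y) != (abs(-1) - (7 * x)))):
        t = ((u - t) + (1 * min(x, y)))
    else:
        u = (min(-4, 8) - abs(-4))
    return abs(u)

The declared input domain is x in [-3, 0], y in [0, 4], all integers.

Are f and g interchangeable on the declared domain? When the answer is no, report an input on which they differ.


Side by side, the visible changes include: boolean connective usage differs, constant usage differs, comparison usage differs, arithmetic usage differs.
One worked example (x=-2, y=0) — f: t becomes 0; next u becomes 0; next ((abs(-1) - (7 * x)) == (u * y)) evaluates to false; next u becomes -8; next final value 8; g: t becomes 0; next u becomes 0; next (not ((u * y) != (abs(-1) - (7 * x)))) evaluates to false; next u becomes -8; next final value 8; agreement on 8.
Sweeping the whole domain (20 inputs) finds no disagreement.
verdict: equivalent


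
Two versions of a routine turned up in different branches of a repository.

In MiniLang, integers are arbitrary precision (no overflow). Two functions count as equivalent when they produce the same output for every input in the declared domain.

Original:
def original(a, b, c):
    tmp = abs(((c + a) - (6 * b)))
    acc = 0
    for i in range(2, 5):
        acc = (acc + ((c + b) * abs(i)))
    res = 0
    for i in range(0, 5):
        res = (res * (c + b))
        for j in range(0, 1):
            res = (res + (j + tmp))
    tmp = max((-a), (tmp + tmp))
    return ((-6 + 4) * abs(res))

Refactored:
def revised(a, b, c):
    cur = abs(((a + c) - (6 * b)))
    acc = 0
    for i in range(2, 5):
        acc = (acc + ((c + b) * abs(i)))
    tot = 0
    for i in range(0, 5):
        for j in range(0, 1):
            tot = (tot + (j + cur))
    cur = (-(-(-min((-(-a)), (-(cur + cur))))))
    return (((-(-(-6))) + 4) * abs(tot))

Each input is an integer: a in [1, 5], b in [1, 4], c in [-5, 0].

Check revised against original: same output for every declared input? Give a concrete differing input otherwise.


Try a=1, b=1, c=-5.
original: tmp := 10 | acc := 0 | iter i=2: | acc := -8 | iter i=3: | acc := -20 | iter i=4: | acc := -36 | res := 0 | iter i=0: | res := 0 | iter j=0: | res := 10 | iter i=1: | res := -40 | iter j=0: | res := -30 | iter i=2: | res := 120 | iter j=0: | res := 130 | iter i=3: | res := -520 | iter j=0: | res := -510 | iter i=4: | res := 2040 | iter j=0: | res := 2050 | tmp := 20 | result -4100
revised: cur := 10 | acc := 0 | iter i=2: | acc := -8 | iter i=3: | acc := -20 | iter i=4: | acc := -36 | tot := 0 | iter i=0: | iter j=0: | tot := 10 | iter i=1: | iter j=0: | tot := 20 | iter i=2: | iter j=0: | tot := 30 | iter i=3: | iter j=0: | tot := 40 | iter i=4: | iter j=0: | tot := 50 | cur := 20 | result -100
-4100 against -100: the behavior changed.
verdict: not equivalent; witness: a=1, b=1, c=-5


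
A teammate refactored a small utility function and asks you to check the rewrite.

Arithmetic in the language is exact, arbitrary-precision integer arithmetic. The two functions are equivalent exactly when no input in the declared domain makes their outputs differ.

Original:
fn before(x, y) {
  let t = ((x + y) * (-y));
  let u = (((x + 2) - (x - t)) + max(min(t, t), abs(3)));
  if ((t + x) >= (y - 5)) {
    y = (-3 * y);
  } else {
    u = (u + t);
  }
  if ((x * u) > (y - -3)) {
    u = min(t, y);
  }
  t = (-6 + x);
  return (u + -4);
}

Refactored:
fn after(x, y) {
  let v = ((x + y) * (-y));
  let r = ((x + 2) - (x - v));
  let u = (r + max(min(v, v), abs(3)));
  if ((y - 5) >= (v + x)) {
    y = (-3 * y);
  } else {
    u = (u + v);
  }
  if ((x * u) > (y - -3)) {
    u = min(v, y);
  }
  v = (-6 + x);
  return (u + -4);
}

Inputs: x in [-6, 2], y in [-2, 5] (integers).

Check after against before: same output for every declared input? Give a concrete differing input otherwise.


Evaluate both at x=-6, y=1.
before: t=5, then u=12, then ((t + x) >= (y - 5)) is true, then y=-3, then ((x * u) > (y - -3)) is false, then t=-12, then returns 8
after: v=5, then r=7, then u=12, then ((y - 5) >= (v + x)) is false, then u=17, then ((x * u) > (y - -3)) is false, then v=-12, then returns 13
8 vs 13 — the two versions disagree here.
verdict: not equivalent; witness: x=-6, y=1


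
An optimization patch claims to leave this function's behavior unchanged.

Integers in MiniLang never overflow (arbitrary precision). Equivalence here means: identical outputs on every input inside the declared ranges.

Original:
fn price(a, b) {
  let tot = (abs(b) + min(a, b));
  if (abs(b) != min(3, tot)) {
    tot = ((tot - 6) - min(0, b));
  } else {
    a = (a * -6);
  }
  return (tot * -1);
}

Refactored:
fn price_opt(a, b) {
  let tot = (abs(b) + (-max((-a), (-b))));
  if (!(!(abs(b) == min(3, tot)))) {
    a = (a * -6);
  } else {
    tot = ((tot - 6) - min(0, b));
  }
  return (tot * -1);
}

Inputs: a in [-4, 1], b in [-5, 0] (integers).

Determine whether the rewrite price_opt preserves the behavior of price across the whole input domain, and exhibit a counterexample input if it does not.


Reading the diff, among the changes: comparison usage differs, and boolean connective usage differs, and min/max/abs usage differs.
One worked example (a=-4, b=-4) — price: tot := 0 | (abs(b) != min(3, tot)): true | tot := -2 | result 2; price_opt: tot := 0 | (!(!(abs(b) == min(3, tot)))): false | tot := -2 | result 2; agreement on 2.
Every one of the 36 inputs gives matching results.
verdict: equivalent


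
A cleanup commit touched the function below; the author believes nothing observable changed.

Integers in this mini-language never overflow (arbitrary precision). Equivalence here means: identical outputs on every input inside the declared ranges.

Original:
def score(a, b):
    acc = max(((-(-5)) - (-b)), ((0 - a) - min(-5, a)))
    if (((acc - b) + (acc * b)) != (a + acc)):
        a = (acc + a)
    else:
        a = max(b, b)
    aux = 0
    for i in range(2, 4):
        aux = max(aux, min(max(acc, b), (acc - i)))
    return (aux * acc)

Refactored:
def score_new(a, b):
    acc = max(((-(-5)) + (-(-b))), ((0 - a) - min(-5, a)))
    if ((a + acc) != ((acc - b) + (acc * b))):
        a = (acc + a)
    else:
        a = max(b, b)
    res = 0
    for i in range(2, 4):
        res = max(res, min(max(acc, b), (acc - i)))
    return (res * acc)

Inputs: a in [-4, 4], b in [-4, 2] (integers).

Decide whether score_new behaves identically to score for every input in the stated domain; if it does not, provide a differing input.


Changes here: arithmetic usage differs; also local variable names differ; the full 63-point sweep finds no disagreement.
verdict: equivalent


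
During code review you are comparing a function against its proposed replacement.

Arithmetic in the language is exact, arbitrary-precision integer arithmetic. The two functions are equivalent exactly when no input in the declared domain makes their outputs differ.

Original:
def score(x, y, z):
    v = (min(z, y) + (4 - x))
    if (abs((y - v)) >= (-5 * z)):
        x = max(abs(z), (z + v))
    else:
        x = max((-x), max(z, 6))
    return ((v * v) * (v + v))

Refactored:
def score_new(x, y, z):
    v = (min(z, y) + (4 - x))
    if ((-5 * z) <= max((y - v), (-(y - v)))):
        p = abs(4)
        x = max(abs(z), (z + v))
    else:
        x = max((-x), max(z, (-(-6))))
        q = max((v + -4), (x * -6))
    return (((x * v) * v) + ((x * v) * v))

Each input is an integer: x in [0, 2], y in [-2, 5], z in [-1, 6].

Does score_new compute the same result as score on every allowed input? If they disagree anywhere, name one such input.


Run the pair on x=0, y=-2, z=-1.
score: v=2, then (abs((y - v)) >= (-5 * z)) is false, then x=6, then returns 16
score_new: v=2, then ((-5 * z) <= max((y - v), (-(y - v)))) is false, then x=6, then q=-2, then returns 48
16 != 48, so the rewrite changes behavior.
verdict: not equivalent; witness: x=0, y=-2, z=-1


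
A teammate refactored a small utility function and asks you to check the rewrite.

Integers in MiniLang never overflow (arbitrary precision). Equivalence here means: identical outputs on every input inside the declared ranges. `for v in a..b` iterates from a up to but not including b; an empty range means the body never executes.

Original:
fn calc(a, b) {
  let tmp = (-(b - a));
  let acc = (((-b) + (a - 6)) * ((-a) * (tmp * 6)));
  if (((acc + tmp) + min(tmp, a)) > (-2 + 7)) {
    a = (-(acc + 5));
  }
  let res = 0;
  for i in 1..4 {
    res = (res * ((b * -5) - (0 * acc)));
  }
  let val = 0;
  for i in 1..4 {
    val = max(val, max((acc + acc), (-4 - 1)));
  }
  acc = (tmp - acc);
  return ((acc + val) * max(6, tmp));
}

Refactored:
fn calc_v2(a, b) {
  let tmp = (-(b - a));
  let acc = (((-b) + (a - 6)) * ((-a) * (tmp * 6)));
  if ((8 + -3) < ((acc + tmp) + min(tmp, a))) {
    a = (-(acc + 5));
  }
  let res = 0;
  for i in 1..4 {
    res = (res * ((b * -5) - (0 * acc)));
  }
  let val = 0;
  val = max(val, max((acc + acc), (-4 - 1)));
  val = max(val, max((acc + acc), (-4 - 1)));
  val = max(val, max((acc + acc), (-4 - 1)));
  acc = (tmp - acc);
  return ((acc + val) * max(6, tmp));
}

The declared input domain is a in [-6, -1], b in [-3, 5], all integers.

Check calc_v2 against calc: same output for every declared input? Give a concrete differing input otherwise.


Reading the diff, among the changes: statement counts differ, and comparison usage differs, and constant usage differs, and arithmetic usage differs, and min/max/abs usage differs, and loop structure differs.
One worked example (a=-2, b=3) — calc: tmp := -5 | acc := 660 | (((acc + tmp) + min(tmp, a)) > (-2 + 7)): true | a := -665 | res := 0 | iter i=1: | res := 0 | iter i=2: | res := 0 | iter i=3: | res := 0 | val := 0 | iter i=1: | val := 1320 | iter i=2: | val := 1320 | iter i=3: | val := 1320 | acc := -665 | result 3930; calc_v2: tmp := -5 | acc := 660 | ((8 + -3) < ((acc + tmp) + min(tmp, a))): true | a := -665 | res := 0 | iter i=1: | res := 0 | iter i=2: | res := 0 | iter i=3: | res := 0 | val := 0 | val := 1320 | val := 1320 | val := 1320 | acc := -665 | result 3930; agreement on 3930.
An exhaustive pass over the 54 declared inputs shows identical outputs.
verdict: equivalent


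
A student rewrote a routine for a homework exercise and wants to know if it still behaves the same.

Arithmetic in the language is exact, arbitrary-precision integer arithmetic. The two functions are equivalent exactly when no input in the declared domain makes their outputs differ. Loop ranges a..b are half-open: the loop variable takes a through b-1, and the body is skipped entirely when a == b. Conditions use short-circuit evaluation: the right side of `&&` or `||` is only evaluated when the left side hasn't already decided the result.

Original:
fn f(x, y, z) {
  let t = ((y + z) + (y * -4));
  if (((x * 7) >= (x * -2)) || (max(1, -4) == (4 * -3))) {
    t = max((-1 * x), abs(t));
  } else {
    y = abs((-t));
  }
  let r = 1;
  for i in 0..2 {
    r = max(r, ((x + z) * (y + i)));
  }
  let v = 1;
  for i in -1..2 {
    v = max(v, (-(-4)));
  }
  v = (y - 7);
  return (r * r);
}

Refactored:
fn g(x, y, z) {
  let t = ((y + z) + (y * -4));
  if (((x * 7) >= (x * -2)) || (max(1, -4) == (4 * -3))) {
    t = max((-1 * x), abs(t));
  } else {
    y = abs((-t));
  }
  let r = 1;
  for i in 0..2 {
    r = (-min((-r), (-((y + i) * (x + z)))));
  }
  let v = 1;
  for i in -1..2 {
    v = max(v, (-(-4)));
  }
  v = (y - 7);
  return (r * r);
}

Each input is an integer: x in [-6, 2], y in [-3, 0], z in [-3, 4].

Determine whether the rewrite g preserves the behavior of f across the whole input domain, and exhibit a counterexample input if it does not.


Equivalent — the differences include min/max/abs usage differs, yet no declared input distinguishes the two.
One worked example (x=2, y=-3, z=-3) — f: t becomes 6; next (((x * 7) >= (x * -2)) || (max(1, -4) == (4 * -3))) evaluates to true; next t becomes 6; next r becomes 1; next at i=0:; next r becomes 3; next at i=1:; next r becomes 3; next v becomes 1; next at i=-1:; next v becomes 4; next at i=0:; next v becomes 4; next at i=1:; next v becomes 4; next v becomes -10; next final value 9; g: t becomes 6; next (((x * 7) >= (x * -2)) || (max(1, -4) == (4 * -3))) evaluates to true; next t becomes 6; next r becomes 1; next at i=0:; next r becomes 3; next at i=1:; next r becomes 3; next v becomes 1; next at i=-1:; next v becomes 4; next at i=0:; next v becomes 4; next at i=1:; next v becomes 4; next v becomes -10; next final value 9; agreement on 9.
Every one of the 288 inputs gives matching results.
verdict: equivalent


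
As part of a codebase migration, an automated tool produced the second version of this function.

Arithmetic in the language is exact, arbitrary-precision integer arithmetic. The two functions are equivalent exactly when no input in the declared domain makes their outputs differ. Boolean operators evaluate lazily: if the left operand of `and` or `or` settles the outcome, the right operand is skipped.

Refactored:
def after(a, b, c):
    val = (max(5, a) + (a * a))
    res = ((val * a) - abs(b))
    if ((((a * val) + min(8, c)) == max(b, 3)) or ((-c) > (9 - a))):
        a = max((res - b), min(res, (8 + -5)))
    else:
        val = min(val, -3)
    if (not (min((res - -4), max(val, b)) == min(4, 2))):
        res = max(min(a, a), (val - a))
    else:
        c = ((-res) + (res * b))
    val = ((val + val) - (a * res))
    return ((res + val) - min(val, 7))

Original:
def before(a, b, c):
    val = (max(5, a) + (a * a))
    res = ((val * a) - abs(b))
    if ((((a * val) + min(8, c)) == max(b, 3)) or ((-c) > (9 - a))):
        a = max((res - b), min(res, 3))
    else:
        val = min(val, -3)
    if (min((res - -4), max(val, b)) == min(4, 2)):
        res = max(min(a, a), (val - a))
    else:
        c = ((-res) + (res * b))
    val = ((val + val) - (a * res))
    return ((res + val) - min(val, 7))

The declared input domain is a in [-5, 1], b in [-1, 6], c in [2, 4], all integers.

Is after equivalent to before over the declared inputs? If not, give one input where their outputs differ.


a=-5, b=-1, c=2 yields -151 from before but 2 from after.
verdict: not equivalent; witness: a=-5, b=-1, c=2


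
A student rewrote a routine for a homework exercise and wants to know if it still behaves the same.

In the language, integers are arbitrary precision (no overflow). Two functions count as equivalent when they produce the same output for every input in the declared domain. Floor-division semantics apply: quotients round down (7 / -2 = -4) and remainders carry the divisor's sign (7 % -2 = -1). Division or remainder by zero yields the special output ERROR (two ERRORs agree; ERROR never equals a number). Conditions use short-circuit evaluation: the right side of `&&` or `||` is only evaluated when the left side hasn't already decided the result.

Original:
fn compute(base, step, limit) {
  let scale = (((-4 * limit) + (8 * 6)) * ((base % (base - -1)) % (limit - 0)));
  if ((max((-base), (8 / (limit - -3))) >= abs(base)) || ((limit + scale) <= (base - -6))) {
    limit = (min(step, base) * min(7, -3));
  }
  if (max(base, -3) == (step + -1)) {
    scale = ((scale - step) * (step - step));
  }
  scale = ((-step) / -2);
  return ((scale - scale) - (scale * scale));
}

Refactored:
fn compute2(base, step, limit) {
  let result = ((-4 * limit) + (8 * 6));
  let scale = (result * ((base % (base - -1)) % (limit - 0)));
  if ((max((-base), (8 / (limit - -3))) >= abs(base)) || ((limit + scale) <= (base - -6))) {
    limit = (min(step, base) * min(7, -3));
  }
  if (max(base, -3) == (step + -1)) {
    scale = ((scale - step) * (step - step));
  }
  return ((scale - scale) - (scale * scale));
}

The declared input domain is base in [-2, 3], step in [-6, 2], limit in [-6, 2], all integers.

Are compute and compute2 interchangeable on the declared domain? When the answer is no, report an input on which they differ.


Run the pair on base=-2, step=-6, limit=-6.
compute: scale = 0; ((max((-base), (8 / (limit - -3))) >= abs(base)) || ((limit + scale) <= (base - -6))) -> true; limit = 18; (max(base, -3) == (step + -1)) -> false; scale = -3; return -9
compute2: result = 72; scale = 0; ((max((-base), (8 / (limit - -3))) >= abs(base)) || ((limit + scale) <= (base - -6))) -> true; limit = 18; (max(base, -3) == (step + -1)) -> false; return 0
-9 vs 0 — the two versions disagree here.
verdict: not equivalent; witness: base=-2, step=-6, limit=-6


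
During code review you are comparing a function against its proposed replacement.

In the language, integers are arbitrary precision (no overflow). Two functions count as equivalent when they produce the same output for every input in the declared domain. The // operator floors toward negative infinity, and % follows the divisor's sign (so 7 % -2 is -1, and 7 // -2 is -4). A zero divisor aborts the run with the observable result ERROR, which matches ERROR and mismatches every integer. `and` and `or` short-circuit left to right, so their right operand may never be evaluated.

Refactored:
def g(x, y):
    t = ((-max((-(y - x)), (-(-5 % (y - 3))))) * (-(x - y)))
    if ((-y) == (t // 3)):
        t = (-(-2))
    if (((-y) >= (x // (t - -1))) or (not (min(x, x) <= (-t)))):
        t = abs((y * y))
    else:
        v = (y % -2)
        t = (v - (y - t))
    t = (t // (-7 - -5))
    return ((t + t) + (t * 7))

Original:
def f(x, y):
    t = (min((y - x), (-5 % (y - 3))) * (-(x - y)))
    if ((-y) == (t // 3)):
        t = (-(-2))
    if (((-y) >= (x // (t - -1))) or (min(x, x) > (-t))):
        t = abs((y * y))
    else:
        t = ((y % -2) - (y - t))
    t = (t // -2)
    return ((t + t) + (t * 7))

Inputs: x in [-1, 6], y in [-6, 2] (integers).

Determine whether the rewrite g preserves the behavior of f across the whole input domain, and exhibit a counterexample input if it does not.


Changes here: statement counts differ, plus min/max/abs usage differs, plus arithmetic usage differs, plus constant usage differs, plus boolean connective usage differs, plus comparison usage differs, plus local variable names differ; the full 72-point sweep finds no disagreement.
verdict: equivalent


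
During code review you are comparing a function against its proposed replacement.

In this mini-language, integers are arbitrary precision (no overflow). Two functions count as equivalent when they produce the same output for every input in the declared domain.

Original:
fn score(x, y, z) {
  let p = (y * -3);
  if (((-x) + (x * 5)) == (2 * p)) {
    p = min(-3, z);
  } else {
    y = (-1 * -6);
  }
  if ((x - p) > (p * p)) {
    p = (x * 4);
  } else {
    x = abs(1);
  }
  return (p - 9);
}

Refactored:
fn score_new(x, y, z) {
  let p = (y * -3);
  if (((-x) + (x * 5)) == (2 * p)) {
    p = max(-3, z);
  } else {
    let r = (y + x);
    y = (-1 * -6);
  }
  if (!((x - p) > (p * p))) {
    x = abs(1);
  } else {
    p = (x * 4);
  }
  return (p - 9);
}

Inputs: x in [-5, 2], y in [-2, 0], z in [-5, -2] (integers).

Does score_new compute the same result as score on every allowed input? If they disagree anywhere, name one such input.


Try x=0, y=0, z=-5.
score: p := 0 | (((-x) + (x * 5)) == (2 * p)): true | p := -5 | ((x - p) > (p * p)): false | x := 1 | result -14
score_new: p := 0 | (((-x) + (x * 5)) == (2 * p)): true | p := -3 | (!((x - p) > (p * p))): true | x := 1 | result -12
-14 vs -12 — the two versions disagree here.
verdict: not equivalent; witness: x=0, y=0, z=-5


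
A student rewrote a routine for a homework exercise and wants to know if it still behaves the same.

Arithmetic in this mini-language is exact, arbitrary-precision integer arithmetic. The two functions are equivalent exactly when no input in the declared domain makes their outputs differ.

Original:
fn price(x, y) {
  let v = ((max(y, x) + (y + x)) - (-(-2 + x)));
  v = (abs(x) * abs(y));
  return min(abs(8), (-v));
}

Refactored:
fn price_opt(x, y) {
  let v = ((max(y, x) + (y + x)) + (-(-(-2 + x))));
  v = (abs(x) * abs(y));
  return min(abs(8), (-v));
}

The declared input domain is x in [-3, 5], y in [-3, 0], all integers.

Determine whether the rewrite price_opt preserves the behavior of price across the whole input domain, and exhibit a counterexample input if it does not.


Equivalent — the differences include arithmetic usage differs, yet no declared input distinguishes the two.
Tracing x=5, y=-3: price: v=10, then v=15, then returns -15 | price_opt: v=10, then v=15, then returns -15 — matching result -15.
Every one of the 36 inputs gives matching results.
verdict: equivalent


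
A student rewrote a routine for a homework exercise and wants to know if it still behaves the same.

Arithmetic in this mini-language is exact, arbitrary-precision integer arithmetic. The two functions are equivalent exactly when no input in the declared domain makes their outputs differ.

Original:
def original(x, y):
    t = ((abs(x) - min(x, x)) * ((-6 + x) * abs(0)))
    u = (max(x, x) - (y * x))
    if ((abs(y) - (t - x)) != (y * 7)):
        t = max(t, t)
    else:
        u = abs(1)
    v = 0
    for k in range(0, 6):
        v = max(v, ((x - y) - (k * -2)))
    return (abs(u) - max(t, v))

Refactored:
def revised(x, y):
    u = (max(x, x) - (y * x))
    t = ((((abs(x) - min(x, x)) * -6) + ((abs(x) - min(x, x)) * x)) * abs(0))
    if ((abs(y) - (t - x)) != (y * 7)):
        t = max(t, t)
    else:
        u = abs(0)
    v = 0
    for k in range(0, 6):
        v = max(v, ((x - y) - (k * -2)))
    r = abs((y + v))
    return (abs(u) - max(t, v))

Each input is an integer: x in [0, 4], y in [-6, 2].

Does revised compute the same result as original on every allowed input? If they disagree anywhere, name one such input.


The rewrite breaks on x=0, y=0, where the results are -9 and -10.
original: t becomes 0; next u becomes 0; next ((abs(y) - (t - x)) != (y * 7)) evaluates to false; next u becomes 1; next v becomes 0; next at k=0:; next v becomes 0; next at k=1:; next v becomes 2; next at k=2:; next v becomes 4; next at k=3:; next v becomes 6; next at k=4:; next v becomes 8; next at k=5:; next v becomes 10; next final value -9
revised: u becomes 0; next t becomes 0; next ((abs(y) - (t - x)) != (y * 7)) evaluates to false; next u becomes 0; next v becomes 0; next at k=0:; next v becomes 0; next at k=1:; next v becomes 2; next at k=2:; next v becomes 4; next at k=3:; next v becomes 6; next at k=4:; next v becomes 8; next at k=5:; next v becomes 10; next r becomes 10; next final value -10
verdict: not equivalent; witness: x=0, y=0


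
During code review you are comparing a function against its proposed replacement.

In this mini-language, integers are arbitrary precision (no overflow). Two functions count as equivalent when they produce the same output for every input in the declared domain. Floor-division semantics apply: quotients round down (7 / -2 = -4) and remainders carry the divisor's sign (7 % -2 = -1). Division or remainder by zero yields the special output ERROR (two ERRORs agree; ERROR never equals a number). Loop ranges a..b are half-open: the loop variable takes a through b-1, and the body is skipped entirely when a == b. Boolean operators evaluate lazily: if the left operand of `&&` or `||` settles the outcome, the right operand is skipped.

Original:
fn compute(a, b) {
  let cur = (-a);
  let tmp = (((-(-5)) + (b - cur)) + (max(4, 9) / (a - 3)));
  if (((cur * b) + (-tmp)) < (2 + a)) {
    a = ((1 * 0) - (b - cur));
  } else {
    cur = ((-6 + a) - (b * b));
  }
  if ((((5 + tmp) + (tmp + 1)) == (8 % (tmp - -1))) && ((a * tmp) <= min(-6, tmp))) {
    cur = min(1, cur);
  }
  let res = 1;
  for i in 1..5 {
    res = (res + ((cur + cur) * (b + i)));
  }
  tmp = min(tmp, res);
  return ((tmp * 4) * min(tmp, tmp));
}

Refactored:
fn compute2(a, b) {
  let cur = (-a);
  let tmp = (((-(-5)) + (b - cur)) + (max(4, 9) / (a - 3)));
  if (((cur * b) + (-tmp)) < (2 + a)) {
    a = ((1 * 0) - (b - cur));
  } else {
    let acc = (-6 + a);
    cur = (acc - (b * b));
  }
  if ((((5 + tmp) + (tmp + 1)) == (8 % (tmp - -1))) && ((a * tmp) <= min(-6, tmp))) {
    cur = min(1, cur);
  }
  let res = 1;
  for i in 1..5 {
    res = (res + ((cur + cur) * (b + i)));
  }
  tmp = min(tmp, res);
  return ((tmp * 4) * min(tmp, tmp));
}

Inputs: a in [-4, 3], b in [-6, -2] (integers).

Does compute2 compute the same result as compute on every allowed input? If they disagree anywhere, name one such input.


Comparing the listings, the differences include: local variable names differ, plus statement counts differ.
As a probe, take a=3, b=-5: compute runs cur becomes -3; next hits division by zero so the output is ERROR; compute2 runs cur becomes -3; next hits division by zero so the output is ERROR; both end at ERROR.
Every one of the 40 inputs gives matching results.
verdict: equivalent


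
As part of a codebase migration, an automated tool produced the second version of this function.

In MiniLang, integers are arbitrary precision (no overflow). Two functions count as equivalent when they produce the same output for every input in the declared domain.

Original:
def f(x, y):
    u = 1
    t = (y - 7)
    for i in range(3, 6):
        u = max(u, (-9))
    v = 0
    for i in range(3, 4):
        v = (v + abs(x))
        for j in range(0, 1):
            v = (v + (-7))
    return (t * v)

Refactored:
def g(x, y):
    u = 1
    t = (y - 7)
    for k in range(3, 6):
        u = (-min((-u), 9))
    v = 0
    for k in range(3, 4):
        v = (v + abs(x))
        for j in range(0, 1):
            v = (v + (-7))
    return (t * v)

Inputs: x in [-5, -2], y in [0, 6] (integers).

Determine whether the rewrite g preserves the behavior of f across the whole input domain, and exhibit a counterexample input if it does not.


Differences: local variable names differ, plus min/max/abs usage differs — yet all 28 inputs agree.
verdict: equivalent


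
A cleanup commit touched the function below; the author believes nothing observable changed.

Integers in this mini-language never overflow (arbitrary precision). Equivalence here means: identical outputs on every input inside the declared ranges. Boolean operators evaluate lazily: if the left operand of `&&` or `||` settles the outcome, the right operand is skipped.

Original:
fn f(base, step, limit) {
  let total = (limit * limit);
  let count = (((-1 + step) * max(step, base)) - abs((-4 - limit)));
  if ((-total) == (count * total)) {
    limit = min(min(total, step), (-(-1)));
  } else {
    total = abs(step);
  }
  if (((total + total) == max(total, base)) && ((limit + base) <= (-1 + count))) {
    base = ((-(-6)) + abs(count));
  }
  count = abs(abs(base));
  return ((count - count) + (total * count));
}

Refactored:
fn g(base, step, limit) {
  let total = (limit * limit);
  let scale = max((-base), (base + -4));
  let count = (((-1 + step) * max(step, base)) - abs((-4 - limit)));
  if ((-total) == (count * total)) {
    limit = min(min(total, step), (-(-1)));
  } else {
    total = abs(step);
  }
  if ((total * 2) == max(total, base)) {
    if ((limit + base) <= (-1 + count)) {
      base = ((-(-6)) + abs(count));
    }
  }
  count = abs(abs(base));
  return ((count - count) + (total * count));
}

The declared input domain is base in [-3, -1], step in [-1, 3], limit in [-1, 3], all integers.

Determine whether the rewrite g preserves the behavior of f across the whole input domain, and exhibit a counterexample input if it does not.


The two are interchangeable: min/max/abs usage differs, constant usage differs, local variable names differ, statement counts differ, branching structure differs, arithmetic usage differs, boolean connective usage differs, and every declared input agrees.
One worked example (base=-1, step=1, limit=-1) — f: total becomes 1; next count becomes -3; next ((-total) == (count * total)) evaluates to false; next total becomes 1; next (((total + total) == max(total, base)) && ((limit + base) <= (-1 + count))) evaluates to false; next count becomes 1; next final value 1; g: total becomes 1; next scale becomes 1; next count becomes -3; next ((-total) == (count * total)) evaluates to false; next total becomes 1; next ((total * 2) == max(total, base)) evaluates to false; next count becomes 1; next final value 1; agreement on 1.
Every one of the 75 inputs gives matching results.
verdict: equivalent


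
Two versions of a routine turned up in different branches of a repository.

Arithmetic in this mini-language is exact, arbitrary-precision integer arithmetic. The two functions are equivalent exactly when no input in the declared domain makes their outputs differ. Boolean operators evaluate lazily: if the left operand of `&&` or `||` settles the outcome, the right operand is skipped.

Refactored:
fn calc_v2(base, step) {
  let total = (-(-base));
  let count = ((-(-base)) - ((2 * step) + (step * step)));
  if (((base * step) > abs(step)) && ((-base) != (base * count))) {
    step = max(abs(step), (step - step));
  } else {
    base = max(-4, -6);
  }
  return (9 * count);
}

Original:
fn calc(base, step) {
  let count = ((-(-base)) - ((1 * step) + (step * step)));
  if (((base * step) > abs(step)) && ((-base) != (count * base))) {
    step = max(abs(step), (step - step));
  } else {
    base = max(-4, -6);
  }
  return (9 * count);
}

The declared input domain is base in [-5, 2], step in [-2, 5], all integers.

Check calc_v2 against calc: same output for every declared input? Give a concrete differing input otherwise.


Consider the input base=-5, step=-2.
calc: count becomes -7; next (((base * step) > abs(step)) && ((-base) != (count * base))) evaluates to true; next step becomes 2; next final value -63
calc_v2: total becomes -5; next count becomes -5; next (((base * step) > abs(step)) && ((-base) != (base * count))) evaluates to true; next step becomes 2; next final value -45
-63 and -45 differ, so these are not the same function on this domain.
verdict: not equivalent; witness: base=-5, step=-2


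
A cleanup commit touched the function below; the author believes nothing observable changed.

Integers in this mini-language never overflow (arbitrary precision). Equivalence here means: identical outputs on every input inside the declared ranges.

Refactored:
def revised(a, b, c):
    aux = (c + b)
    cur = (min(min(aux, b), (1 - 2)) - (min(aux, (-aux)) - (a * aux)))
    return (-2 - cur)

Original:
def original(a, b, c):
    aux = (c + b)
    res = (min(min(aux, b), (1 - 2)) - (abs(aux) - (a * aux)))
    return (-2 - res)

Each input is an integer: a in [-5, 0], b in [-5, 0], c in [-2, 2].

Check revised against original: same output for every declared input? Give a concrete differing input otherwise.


Take a=-5, b=-5, c=-2.
original: aux = -7; res = 21; return -23
revised: aux = -7; cur = 35; return -37
-23 != -37, so the rewrite changes behavior.
verdict: not equivalent; witness: a=-5, b=-5, c=-2


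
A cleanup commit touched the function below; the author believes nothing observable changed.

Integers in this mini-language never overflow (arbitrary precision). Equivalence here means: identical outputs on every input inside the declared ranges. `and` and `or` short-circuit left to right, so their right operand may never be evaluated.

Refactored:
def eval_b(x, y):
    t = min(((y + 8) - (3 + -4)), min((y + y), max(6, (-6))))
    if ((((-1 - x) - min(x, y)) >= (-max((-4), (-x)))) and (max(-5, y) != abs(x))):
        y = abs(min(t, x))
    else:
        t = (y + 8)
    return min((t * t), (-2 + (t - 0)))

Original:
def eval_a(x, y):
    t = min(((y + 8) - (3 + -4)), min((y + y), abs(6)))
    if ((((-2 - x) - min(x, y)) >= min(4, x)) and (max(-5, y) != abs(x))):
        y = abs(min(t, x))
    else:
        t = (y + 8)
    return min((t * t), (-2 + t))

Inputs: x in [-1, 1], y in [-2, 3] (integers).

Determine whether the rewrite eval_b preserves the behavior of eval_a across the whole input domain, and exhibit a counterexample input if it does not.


These are not equivalent — on x=0, y=-1 the outputs split (5 vs -4).
eval_a: t = -2; ((((-2 - x) - min(x, y)) >= min(4, x)) and (max(-5, y) != abs(x))) -> false; t = 7; return 5
eval_b: t = -2; ((((-1 - x) - min(x, y)) >= (-max((-4), (-x)))) and (max(-5, y) != abs(x))) -> true; y = 2; return -4
verdict: not equivalent; witness: x=0, y=-1


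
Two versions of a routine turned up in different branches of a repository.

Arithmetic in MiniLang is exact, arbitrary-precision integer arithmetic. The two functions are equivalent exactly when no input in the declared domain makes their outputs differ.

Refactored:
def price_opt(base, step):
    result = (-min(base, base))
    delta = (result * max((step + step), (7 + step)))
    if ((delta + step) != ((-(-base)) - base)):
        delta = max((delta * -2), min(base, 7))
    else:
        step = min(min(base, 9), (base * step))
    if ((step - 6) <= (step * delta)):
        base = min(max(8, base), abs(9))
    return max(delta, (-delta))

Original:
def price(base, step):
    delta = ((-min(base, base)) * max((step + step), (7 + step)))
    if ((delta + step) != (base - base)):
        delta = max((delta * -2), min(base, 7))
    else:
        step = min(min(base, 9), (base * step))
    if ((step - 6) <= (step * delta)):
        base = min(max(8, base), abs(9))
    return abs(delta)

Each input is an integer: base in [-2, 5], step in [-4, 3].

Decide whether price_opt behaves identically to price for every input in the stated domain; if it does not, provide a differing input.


The two are interchangeable: local variable names differ; statement counts differ; min/max/abs usage differs, and every declared input agrees.
Tracing base=0, step=-3: price: delta = 0; ((delta + step) != (base - base)) -> true; delta = 0; ((step - 6) <= (step * delta)) -> true; base = 8; return 0 | price_opt: result = 0; delta = 0; ((delta + step) != ((-(-base)) - base)) -> true; delta = 0; ((step - 6) <= (step * delta)) -> true; base = 8; return 0 — matching result 0.
Sweeping the whole domain (64 inputs) finds no disagreement.
verdict: equivalent


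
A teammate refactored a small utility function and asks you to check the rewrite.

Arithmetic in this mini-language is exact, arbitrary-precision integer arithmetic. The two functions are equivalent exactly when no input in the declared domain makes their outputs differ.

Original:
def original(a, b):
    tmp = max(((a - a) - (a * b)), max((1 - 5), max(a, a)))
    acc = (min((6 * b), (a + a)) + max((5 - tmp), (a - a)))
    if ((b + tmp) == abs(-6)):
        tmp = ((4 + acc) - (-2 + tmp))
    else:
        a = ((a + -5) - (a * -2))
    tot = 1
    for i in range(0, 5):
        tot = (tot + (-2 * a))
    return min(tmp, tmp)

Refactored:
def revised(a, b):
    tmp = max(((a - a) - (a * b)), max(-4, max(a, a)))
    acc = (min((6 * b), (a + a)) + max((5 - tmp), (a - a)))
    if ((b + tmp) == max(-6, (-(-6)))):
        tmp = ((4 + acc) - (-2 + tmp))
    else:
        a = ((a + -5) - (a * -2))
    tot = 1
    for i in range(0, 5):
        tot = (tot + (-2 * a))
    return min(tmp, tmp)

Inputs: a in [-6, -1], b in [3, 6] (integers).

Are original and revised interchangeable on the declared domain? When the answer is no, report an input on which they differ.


The two are interchangeable: arithmetic usage differs, min/max/abs usage differs, constant usage differs, and every declared input agrees.
One worked example (a=-3, b=4) — original: tmp = 12; acc = -6; ((b + tmp) == abs(-6)) -> false; a = -14; tot = 1; [i=0]; tot = 29; [i=1]; tot = 57; [i=2]; tot = 85; [i=3]; tot = 113; [i=4]; tot = 141; return 12; revised: tmp = 12; acc = -6; ((b + tmp) == max(-6, (-(-6)))) -> false; a = -14; tot = 1; [i=0]; tot = 29; [i=1]; tot = 57; [i=2]; tot = 85; [i=3]; tot = 113; [i=4]; tot = 141; return 12; agreement on 12.
Across all 24 domain points the two functions coincide.
verdict: equivalent


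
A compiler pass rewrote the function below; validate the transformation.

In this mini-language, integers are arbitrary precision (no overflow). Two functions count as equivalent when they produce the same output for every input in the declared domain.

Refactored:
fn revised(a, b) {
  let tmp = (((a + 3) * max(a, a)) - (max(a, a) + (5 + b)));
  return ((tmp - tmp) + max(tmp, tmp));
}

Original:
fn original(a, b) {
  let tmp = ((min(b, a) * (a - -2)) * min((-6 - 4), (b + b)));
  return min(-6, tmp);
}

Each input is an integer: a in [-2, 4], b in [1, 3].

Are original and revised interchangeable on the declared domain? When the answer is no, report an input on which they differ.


There is a counterexample at a=-2, b=2: -6 on one side, -7 on the other.
original: tmp becomes 0; next final value -6
revised: tmp becomes -7; next final value -7
verdict: not equivalent; witness: a=-2, b=2
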